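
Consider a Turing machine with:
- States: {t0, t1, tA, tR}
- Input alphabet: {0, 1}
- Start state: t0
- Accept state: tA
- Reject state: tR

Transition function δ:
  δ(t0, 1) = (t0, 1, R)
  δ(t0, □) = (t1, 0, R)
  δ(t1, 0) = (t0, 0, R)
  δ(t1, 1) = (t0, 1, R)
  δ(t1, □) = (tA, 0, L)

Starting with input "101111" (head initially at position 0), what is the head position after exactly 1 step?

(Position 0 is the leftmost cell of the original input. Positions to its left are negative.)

Execution trace (head position shown):
Step 0: [t0]101111  (head at position 0)
Step 1: move right → 1[t0]01111  (head at position 1)

After 1 step, the head is at position 1.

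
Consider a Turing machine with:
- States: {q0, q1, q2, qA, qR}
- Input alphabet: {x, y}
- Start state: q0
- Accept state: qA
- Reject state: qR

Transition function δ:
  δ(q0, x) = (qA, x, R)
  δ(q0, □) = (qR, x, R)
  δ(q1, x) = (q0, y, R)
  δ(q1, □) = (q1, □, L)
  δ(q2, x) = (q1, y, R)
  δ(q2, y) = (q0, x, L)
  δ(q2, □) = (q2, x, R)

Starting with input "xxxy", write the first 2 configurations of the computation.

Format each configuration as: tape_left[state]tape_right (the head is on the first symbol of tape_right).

Transitions applied:
Step 1: δ(q0, x) = (qA, x, R)

The first 2 configurations are:
[q0]xxxy ⊢ x[qA]xxy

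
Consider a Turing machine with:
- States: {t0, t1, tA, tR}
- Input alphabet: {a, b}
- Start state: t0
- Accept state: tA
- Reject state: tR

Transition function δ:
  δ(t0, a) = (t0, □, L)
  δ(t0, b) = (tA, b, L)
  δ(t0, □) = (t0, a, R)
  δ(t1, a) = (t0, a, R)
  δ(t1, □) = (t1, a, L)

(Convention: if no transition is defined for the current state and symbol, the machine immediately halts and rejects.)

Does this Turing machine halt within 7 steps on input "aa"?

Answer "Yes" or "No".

Execution trace:
Initial: [t0]aa
Step 1: δ(t0, a) = (t0, □, L) → [t0]□□a
Step 2: δ(t0, □) = (t0, a, R) → a[t0]□a
Step 3: δ(t0, □) = (t0, a, R) → aa[t0]a
Step 4: δ(t0, a) = (t0, □, L) → a[t0]a□
Step 5: δ(t0, a) = (t0, □, L) → [t0]a□□
Step 6: δ(t0, a) = (t0, □, L) → [t0]□□□□
Step 7: δ(t0, □) = (t0, a, R) → a[t0]□□□

The machine has not reached a halting state after 7 steps.
The machine did not halt within the 7-step bound.

Answer: No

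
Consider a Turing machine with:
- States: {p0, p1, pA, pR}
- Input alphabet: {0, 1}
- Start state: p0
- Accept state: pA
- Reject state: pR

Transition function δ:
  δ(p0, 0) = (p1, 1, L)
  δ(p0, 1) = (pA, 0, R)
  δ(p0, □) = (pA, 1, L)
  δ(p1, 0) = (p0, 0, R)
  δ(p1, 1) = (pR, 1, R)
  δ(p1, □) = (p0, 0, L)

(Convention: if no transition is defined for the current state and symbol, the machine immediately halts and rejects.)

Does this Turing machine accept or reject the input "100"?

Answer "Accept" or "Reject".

Execution trace:
Initial: [p0]100
Step 1: δ(p0, 1) = (pA, 0, R) → 0[pA]00

The machine reaches the accept state pA and halts.

Answer: Accept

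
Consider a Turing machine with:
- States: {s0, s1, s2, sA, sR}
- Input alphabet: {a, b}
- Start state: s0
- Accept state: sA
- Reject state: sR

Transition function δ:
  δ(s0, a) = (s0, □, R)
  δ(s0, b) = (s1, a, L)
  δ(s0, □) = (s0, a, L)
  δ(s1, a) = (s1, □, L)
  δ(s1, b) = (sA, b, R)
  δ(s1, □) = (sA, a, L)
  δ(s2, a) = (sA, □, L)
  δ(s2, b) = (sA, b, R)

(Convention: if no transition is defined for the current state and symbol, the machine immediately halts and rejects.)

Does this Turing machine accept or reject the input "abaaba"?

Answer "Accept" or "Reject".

Execution trace:
Initial: [s0]abaaba
Step 1: δ(s0, a) = (s0, □, R) → □[s0]baaba
Step 2: δ(s0, b) = (s1, a, L) → [s1]□aaaba
Step 3: δ(s1, □) = (sA, a, L) → [sA]□aaaaba

The machine reaches the accept state sA and halts.

Answer: Accept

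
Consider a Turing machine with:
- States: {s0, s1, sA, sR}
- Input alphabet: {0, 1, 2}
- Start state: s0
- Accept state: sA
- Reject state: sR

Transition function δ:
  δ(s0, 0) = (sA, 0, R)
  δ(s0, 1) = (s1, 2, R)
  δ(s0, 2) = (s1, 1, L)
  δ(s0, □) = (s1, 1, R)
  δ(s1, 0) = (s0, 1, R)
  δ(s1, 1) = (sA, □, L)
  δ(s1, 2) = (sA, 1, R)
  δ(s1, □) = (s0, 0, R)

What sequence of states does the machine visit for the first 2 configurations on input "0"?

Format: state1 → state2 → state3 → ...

Execution trace:
Initial: [s0]0
Step 1: δ(s0, 0) = (sA, 0, R) → 0[sA]□

The machine reaches the accept state sA and halts.

State sequence: s0 → sA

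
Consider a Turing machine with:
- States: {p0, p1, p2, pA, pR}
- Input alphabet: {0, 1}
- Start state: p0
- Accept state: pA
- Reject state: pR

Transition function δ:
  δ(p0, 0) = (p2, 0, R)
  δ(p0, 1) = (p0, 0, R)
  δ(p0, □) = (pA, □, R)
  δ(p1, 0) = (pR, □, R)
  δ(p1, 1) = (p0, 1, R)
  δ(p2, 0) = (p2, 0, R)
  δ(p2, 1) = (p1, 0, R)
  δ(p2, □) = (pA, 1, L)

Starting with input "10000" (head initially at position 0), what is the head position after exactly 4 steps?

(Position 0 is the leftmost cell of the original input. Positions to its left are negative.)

Execution trace (head position shown):
Step 0: [p0]10000  (head at position 0)
Step 1: move right → 0[p0]0000  (head at position 1)
Step 2: move right → 00[p2]000  (head at position 2)
Step 3: move right → 000[p2]00  (head at position 3)
Step 4: move right → 0000[p2]0  (head at position 4)

After 4 steps, the head is at position 4.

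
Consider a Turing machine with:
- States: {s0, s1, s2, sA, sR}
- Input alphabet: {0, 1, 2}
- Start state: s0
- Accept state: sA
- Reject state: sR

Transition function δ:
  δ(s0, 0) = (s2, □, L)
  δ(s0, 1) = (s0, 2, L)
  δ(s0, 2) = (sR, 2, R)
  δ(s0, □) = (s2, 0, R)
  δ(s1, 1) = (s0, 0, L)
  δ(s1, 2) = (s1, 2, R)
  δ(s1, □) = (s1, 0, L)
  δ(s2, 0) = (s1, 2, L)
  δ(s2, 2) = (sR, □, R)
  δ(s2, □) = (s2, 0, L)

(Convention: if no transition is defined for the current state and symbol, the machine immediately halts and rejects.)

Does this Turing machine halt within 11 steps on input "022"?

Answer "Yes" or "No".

Execution trace:
Initial: [s0]022
Step 1: δ(s0, 0) = (s2, □, L) → [s2]□□22
Step 2: δ(s2, □) = (s2, 0, L) → [s2]□0□22
Step 3: δ(s2, □) = (s2, 0, L) → [s2]□00□22
Step 4: δ(s2, □) = (s2, 0, L) → [s2]□000□22
Step 5: δ(s2, □) = (s2, 0, L) → [s2]□0000□22
Step 6: δ(s2, □) = (s2, 0, L) → [s2]□00000□22
Step 7: δ(s2, □) = (s2, 0, L) → [s2]□000000□22
Step 8: δ(s2, □) = (s2, 0, L) → [s2]□0000000□22
Step 9: δ(s2, □) = (s2, 0, L) → [s2]□00000000□22
Step 10: δ(s2, □) = (s2, 0, L) → [s2]□000000000□22
Step 11: δ(s2, □) = (s2, 0, L) → [s2]□0000000000□22

The machine has not reached a halting state after 11 steps.
The machine did not halt within the 11-step bound.

Answer: No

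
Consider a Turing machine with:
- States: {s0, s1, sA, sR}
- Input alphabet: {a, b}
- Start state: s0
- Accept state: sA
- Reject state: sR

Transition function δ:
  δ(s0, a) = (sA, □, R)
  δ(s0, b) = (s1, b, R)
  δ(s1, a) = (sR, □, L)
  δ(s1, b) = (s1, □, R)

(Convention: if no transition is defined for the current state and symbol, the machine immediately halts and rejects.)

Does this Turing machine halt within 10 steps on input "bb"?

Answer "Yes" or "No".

Execution trace:
Initial: [s0]bb
Step 1: δ(s0, b) = (s1, b, R) → b[s1]b
Step 2: δ(s1, b) = (s1, □, R) → b□[s1]□

No transition is defined for δ(s1, □). By convention the machine halts and rejects.
The machine halted after 2 steps (within the 10-step bound).

Answer: Yes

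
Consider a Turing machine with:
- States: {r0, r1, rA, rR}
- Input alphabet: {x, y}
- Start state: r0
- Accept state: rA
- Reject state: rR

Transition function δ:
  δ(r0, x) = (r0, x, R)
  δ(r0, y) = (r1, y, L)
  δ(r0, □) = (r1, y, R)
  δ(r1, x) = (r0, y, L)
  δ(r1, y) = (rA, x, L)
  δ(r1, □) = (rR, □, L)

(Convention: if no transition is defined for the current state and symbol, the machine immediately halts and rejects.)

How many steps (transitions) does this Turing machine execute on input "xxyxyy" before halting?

Execution trace:
Initial: [r0]xxyxyy
Step 1: δ(r0, x) = (r0, x, R) → x[r0]xyxyy
Step 2: δ(r0, x) = (r0, x, R) → xx[r0]yxyy
Step 3: δ(r0, y) = (r1, y, L) → x[r1]xyxyy
Step 4: δ(r1, x) = (r0, y, L) → [r0]xyyxyy
Step 5: δ(r0, x) = (r0, x, R) → x[r0]yyxyy
Step 6: δ(r0, y) = (r1, y, L) → [r1]xyyxyy
Step 7: δ(r1, x) = (r0, y, L) → [r0]□yyyxyy
Step 8: δ(r0, □) = (r1, y, R) → y[r1]yyyxyy
Step 9: δ(r1, y) = (rA, x, L) → [rA]yxyyxyy

The machine reaches the accept state rA and halts.

The machine executed 9 steps before halting.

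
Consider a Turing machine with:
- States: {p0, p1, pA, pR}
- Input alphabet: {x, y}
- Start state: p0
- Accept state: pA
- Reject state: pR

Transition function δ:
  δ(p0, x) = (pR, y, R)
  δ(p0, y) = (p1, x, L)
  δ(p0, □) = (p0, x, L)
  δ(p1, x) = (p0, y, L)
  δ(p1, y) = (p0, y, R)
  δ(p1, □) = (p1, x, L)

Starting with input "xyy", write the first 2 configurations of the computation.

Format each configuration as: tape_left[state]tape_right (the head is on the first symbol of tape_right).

Transitions applied:
Step 1: δ(p0, x) = (pR, y, R)

The first 2 configurations are:
[p0]xyy ⊢ y[pR]yy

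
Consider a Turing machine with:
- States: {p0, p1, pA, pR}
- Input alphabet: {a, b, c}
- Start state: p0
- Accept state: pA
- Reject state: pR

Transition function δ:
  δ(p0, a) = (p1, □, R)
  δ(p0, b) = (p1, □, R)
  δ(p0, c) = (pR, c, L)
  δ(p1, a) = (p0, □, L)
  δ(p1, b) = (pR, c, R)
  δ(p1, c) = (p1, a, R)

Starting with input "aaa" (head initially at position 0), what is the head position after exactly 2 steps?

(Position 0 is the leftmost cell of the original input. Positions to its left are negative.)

Execution trace (head position shown):
Step 0: [p0]aaa  (head at position 0)
Step 1: move right → □[p1]aa  (head at position 1)
Step 2: move left → [p0]□□a  (head at position 0)

After 2 steps, the head is at position 0.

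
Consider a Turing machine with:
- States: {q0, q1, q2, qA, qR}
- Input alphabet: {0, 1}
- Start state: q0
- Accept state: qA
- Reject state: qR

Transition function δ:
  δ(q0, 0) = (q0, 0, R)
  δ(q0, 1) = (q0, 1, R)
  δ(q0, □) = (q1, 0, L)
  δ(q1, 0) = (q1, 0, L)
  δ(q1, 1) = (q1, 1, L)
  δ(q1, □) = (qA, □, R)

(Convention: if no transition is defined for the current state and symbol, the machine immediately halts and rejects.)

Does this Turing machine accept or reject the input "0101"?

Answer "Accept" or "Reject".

Execution trace:
Initial: [q0]0101
Step 1: δ(q0, 0) = (q0, 0, R) → 0[q0]101
Step 2: δ(q0, 1) = (q0, 1, R) → 01[q0]01
Step 3: δ(q0, 0) = (q0, 0, R) → 010[q0]1
Step 4: δ(q0, 1) = (q0, 1, R) → 0101[q0]□
Step 5: δ(q0, □) = (q1, 0, L) → 010[q1]10
Step 6: δ(q1, 1) = (q1, 1, L) → 01[q1]010
Step 7: δ(q1, 0) = (q1, 0, L) → 0[q1]1010
Step 8: δ(q1, 1) = (q1, 1, L) → [q1]01010
Step 9: δ(q1, 0) = (q1, 0, L) → [q1]□01010
Step 10: δ(q1, □) = (qA, □, R) → □[qA]01010

The machine reaches the accept state qA and halts.

Answer: Accept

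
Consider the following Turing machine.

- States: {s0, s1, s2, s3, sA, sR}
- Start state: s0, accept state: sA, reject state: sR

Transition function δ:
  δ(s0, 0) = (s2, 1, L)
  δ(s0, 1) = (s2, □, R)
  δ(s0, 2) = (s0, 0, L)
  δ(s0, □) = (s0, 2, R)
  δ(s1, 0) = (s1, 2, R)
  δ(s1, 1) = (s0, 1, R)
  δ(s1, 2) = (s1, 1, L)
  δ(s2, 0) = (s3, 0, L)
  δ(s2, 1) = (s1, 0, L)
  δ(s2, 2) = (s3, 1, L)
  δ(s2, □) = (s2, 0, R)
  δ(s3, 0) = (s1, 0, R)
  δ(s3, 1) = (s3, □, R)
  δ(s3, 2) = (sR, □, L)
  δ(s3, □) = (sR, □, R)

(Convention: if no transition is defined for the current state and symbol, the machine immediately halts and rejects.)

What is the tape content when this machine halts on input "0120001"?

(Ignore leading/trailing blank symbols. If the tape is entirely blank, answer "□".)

Execution trace:
Initial: [s0]0120001
Step 1: δ(s0, 0) = (s2, 1, L) → [s2]□1120001
Step 2: δ(s2, □) = (s2, 0, R) → 0[s2]1120001
Step 3: δ(s2, 1) = (s1, 0, L) → [s1]00120001
Step 4: δ(s1, 0) = (s1, 2, R) → 2[s1]0120001
Step 5: δ(s1, 0) = (s1, 2, R) → 22[s1]120001
Step 6: δ(s1, 1) = (s0, 1, R) → 221[s0]20001
Step 7: δ(s0, 2) = (s0, 0, L) → 22[s0]100001
Step 8: δ(s0, 1) = (s2, □, R) → 22□[s2]00001
Step 9: δ(s2, 0) = (s3, 0, L) → 22[s3]□00001
Step 10: δ(s3, □) = (sR, □, R) → 22□[sR]00001

The machine reaches the reject state sR and halts.

Final tape (ignoring leading/trailing blanks): 22□00001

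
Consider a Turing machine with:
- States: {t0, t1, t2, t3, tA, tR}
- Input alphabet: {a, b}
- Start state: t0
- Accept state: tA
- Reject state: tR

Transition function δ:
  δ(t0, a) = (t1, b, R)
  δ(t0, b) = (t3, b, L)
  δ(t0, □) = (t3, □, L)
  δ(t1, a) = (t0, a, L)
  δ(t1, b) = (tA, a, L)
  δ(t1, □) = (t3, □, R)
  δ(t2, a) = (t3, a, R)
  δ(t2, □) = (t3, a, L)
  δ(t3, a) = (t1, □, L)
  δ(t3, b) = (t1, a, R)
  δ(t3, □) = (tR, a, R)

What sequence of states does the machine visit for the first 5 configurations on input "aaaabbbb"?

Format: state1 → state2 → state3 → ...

Execution trace:
Initial: [t0]aaaabbbb
Step 1: δ(t0, a) = (t1, b, R) → b[t1]aaabbbb
Step 2: δ(t1, a) = (t0, a, L) → [t0]baaabbbb
Step 3: δ(t0, b) = (t3, b, L) → [t3]□baaabbbb
Step 4: δ(t3, □) = (tR, a, R) → a[tR]baaabbbb

The machine reaches the reject state tR and halts.

State sequence: t0 → t1 → t0 → t3 → tR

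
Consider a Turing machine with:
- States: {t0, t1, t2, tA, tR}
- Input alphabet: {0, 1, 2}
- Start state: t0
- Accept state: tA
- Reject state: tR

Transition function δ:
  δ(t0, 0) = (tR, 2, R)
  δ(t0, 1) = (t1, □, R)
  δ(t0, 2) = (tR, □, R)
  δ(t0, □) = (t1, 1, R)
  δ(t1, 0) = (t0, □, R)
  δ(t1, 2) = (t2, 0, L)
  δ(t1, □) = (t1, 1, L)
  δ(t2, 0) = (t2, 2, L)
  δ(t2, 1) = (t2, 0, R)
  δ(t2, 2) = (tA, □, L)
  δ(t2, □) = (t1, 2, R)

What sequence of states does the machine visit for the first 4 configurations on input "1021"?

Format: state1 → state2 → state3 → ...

Execution trace:
Initial: [t0]1021
Step 1: δ(t0, 1) = (t1, □, R) → □[t1]021
Step 2: δ(t1, 0) = (t0, □, R) → □□[t0]21
Step 3: δ(t0, 2) = (tR, □, R) → □□□[tR]1

The machine reaches the reject state tR and halts.

State sequence: t0 → t1 → t0 → tR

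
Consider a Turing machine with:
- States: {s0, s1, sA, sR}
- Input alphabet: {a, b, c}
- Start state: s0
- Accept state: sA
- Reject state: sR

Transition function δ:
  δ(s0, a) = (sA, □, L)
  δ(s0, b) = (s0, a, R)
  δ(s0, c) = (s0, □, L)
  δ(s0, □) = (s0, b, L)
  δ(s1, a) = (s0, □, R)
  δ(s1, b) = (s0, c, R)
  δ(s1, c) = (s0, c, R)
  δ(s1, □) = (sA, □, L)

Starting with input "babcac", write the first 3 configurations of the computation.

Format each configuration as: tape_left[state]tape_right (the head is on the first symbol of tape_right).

Transitions applied:
Step 1: δ(s0, b) = (s0, a, R)
Step 2: δ(s0, a) = (sA, □, L)

The first 3 configurations are:
[s0]babcac ⊢ a[s0]abcac ⊢ [sA]a□bcac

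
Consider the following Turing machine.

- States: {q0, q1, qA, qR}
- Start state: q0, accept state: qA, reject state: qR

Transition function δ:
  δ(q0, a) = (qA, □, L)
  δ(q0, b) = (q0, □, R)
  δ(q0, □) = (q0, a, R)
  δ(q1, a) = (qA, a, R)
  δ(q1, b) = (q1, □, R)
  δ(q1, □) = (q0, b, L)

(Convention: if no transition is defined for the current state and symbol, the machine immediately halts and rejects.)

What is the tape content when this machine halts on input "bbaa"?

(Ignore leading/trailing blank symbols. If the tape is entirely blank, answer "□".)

Execution trace:
Initial: [q0]bbaa
Step 1: δ(q0, b) = (q0, □, R) → □[q0]baa
Step 2: δ(q0, b) = (q0, □, R) → □□[q0]aa
Step 3: δ(q0, a) = (qA, □, L) → □[qA]□□a

The machine reaches the accept state qA and halts.

Final tape (ignoring leading/trailing blanks): a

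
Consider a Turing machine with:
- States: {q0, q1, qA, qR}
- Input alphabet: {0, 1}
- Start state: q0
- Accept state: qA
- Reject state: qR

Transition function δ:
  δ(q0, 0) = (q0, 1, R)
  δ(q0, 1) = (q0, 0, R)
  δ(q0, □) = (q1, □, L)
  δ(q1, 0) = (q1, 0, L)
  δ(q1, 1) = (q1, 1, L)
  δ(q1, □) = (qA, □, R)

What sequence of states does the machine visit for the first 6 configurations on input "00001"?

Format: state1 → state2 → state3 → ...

Execution trace:
Initial: [q0]00001
Step 1: δ(q0, 0) = (q0, 1, R) → 1[q0]0001
Step 2: δ(q0, 0) = (q0, 1, R) → 11[q0]001
Step 3: δ(q0, 0) = (q0, 1, R) → 111[q0]01
Step 4: δ(q0, 0) = (q0, 1, R) → 1111[q0]1
Step 5: δ(q0, 1) = (q0, 0, R) → 11110[q0]□

State sequence: q0 → q0 → q0 → q0 → q0 → q0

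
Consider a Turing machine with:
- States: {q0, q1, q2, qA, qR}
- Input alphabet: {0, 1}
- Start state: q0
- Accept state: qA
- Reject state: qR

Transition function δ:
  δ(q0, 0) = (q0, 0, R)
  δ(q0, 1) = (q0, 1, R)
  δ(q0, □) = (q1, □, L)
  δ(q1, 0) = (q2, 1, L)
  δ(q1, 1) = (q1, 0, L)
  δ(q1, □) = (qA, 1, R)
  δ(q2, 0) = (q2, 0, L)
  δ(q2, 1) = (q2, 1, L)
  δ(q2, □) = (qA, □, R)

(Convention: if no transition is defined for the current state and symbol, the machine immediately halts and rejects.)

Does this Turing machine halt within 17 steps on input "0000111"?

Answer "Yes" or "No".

Execution trace:
Initial: [q0]0000111
Step 1: δ(q0, 0) = (q0, 0, R) → 0[q0]000111
Step 2: δ(q0, 0) = (q0, 0, R) → 00[q0]00111
Step 3: δ(q0, 0) = (q0, 0, R) → 000[q0]0111
Step 4: δ(q0, 0) = (q0, 0, R) → 0000[q0]111
Step 5: δ(q0, 1) = (q0, 1, R) → 00001[q0]11
Step 6: δ(q0, 1) = (q0, 1, R) → 000011[q0]1
Step 7: δ(q0, 1) = (q0, 1, R) → 0000111[q0]□
Step 8: δ(q0, □) = (q1, □, L) → 000011[q1]1□
Step 9: δ(q1, 1) = (q1, 0, L) → 00001[q1]10□
Step 10: δ(q1, 1) = (q1, 0, L) → 0000[q1]100□
Step 11: δ(q1, 1) = (q1, 0, L) → 000[q1]0000□
Step 12: δ(q1, 0) = (q2, 1, L) → 00[q2]01000□
Step 13: δ(q2, 0) = (q2, 0, L) → 0[q2]001000□
Step 14: δ(q2, 0) = (q2, 0, L) → [q2]0001000□
Step 15: δ(q2, 0) = (q2, 0, L) → [q2]□0001000□
Step 16: δ(q2, □) = (qA, □, R) → □[qA]0001000□

The machine reaches the accept state qA and halts.
The machine halted after 16 steps (within the 17-step bound).

Answer: Yes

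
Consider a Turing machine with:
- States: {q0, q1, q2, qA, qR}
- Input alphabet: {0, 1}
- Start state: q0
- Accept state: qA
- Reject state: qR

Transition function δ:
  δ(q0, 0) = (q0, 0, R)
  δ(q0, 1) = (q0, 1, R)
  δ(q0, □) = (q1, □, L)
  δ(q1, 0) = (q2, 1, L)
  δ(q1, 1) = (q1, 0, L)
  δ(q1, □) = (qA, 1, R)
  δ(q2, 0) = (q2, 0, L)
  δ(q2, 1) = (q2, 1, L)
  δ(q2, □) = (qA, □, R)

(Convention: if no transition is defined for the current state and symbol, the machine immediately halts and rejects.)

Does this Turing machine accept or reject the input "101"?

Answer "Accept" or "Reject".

Execution trace:
Initial: [q0]101
Step 1: δ(q0, 1) = (q0, 1, R) → 1[q0]01
Step 2: δ(q0, 0) = (q0, 0, R) → 10[q0]1
Step 3: δ(q0, 1) = (q0, 1, R) → 101[q0]□
Step 4: δ(q0, □) = (q1, □, L) → 10[q1]1□
Step 5: δ(q1, 1) = (q1, 0, L) → 1[q1]00□
Step 6: δ(q1, 0) = (q2, 1, L) → [q2]110□
Step 7: δ(q2, 1) = (q2, 1, L) → [q2]□110□
Step 8: δ(q2, □) = (qA, □, R) → □[qA]110□

The machine reaches the accept state qA and halts.

Answer: Accept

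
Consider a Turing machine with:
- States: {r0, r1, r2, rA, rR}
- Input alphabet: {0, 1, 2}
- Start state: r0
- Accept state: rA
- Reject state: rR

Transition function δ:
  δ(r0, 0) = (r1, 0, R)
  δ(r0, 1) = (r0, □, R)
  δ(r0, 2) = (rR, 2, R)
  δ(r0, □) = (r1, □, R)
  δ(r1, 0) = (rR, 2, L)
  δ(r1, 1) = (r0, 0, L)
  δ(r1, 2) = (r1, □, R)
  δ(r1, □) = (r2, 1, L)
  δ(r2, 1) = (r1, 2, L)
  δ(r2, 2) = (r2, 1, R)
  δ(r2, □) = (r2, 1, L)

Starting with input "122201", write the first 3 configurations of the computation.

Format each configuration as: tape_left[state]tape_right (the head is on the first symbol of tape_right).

Transitions applied:
Step 1: δ(r0, 1) = (r0, □, R)
Step 2: δ(r0, 2) = (rR, 2, R)

The first 3 configurations are:
[r0]122201 ⊢ □[r0]22201 ⊢ □2[rR]2201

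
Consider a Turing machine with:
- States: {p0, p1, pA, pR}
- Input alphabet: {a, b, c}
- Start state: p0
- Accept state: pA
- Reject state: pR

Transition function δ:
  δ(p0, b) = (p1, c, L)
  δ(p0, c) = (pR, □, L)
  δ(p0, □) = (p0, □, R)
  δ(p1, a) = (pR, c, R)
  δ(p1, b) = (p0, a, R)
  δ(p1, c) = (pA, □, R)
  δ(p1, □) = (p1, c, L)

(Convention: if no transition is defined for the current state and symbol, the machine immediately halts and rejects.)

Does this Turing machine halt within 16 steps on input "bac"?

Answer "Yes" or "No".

Execution trace:
Initial: [p0]bac
Step 1: δ(p0, b) = (p1, c, L) → [p1]□cac
Step 2: δ(p1, □) = (p1, c, L) → [p1]□ccac
Step 3: δ(p1, □) = (p1, c, L) → [p1]□cccac
Step 4: δ(p1, □) = (p1, c, L) → [p1]□ccccac
Step 5: δ(p1, □) = (p1, c, L) → [p1]□cccccac
Step 6: δ(p1, □) = (p1, c, L) → [p1]□ccccccac
Step 7: δ(p1, □) = (p1, c, L) → [p1]□cccccccac
Step 8: δ(p1, □) = (p1, c, L) → [p1]□ccccccccac
Step 9: δ(p1, □) = (p1, c, L) → [p1]□cccccccccac
Step 10: δ(p1, □) = (p1, c, L) → [p1]□ccccccccccac
Step 11: δ(p1, □) = (p1, c, L) → [p1]□cccccccccccac
Step 12: δ(p1, □) = (p1, c, L) → [p1]□ccccccccccccac
Step 13: δ(p1, □) = (p1, c, L) → [p1]□cccccccccccccac
Step 14: δ(p1, □) = (p1, c, L) → [p1]□ccccccccccccccac
Step 15: δ(p1, □) = (p1, c, L) → [p1]□cccccccccccccccac
Step 16: δ(p1, □) = (p1, c, L) → [p1]□ccccccccccccccccac

The machine has not reached a halting state after 16 steps.
The machine did not halt within the 16-step bound.

Answer: No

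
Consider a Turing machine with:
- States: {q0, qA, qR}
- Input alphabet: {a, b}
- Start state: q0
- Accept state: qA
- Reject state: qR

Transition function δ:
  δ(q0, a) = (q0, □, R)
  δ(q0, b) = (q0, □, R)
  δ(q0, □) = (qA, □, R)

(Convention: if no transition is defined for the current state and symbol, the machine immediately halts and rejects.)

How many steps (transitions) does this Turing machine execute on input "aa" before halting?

Execution trace:
Initial: [q0]aa
Step 1: δ(q0, a) = (q0, □, R) → □[q0]a
Step 2: δ(q0, a) = (q0, □, R) → □□[q0]□
Step 3: δ(q0, □) = (qA, □, R) → □□□[qA]□

The machine reaches the accept state qA and halts.

The machine executed 3 steps before halting.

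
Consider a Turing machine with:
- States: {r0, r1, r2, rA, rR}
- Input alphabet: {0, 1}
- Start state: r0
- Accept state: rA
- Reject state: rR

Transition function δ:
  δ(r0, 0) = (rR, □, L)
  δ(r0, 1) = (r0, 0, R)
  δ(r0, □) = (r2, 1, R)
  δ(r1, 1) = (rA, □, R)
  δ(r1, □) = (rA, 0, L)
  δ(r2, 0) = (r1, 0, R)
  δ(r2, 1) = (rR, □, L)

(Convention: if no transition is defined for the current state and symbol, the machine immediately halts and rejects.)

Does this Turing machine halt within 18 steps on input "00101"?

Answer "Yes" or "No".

Execution trace:
Initial: [r0]00101
Step 1: δ(r0, 0) = (rR, □, L) → [rR]□□0101

The machine reaches the reject state rR and halts.
The machine halted after 1 step (within the 18-step bound).

Answer: Yes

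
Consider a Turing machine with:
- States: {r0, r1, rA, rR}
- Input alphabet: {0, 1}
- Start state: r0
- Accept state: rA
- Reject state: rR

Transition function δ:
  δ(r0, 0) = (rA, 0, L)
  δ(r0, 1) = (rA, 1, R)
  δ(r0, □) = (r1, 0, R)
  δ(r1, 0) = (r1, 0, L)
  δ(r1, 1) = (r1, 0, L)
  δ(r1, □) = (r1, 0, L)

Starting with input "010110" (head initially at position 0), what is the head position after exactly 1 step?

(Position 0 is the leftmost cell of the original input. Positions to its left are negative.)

Execution trace (head position shown):
Step 0: [r0]010110  (head at position 0)
Step 1: move left → [rA]□010110  (head at position -1)

After 1 step, the head is at position -1.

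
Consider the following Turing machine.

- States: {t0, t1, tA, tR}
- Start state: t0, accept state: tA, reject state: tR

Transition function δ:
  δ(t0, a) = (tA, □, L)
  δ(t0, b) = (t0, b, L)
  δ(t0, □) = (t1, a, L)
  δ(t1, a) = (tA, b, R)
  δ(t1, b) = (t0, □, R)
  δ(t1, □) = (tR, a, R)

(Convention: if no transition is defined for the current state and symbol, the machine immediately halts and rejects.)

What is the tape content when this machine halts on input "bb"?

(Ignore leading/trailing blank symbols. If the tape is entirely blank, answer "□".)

Execution trace:
Initial: [t0]bb
Step 1: δ(t0, b) = (t0, b, L) → [t0]□bb
Step 2: δ(t0, □) = (t1, a, L) → [t1]□abb
Step 3: δ(t1, □) = (tR, a, R) → a[tR]abb

The machine reaches the reject state tR and halts.

Final tape (ignoring leading/trailing blanks): aabb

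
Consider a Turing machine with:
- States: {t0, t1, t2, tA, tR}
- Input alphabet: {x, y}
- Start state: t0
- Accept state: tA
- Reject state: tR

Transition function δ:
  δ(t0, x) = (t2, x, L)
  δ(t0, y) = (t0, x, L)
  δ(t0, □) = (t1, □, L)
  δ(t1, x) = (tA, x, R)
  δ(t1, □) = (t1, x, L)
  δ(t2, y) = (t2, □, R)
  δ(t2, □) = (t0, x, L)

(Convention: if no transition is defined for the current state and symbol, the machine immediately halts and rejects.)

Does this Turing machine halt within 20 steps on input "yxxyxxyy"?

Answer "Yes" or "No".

Execution trace:
Initial: [t0]yxxyxxyy
Step 1: δ(t0, y) = (t0, x, L) → [t0]□xxxyxxyy
Step 2: δ(t0, □) = (t1, □, L) → [t1]□□xxxyxxyy
Step 3: δ(t1, □) = (t1, x, L) → [t1]□x□xxxyxxyy
Step 4: δ(t1, □) = (t1, x, L) → [t1]□xx□xxxyxxyy
Step 5: δ(t1, □) = (t1, x, L) → [t1]□xxx□xxxyxxyy
Step 6: δ(t1, □) = (t1, x, L) → [t1]□xxxx□xxxyxxyy
Step 7: δ(t1, □) = (t1, x, L) → [t1]□xxxxx□xxxyxxyy
Step 8: δ(t1, □) = (t1, x, L) → [t1]□xxxxxx□xxxyxxyy
Step 9: δ(t1, □) = (t1, x, L) → [t1]□xxxxxxx□xxxyxxyy
Step 10: δ(t1, □) = (t1, x, L) → [t1]□xxxxxxxx□xxxyxxyy
Step 11: δ(t1, □) = (t1, x, L) → [t1]□xxxxxxxxx□xxxyxxyy
Step 12: δ(t1, □) = (t1, x, L) → [t1]□xxxxxxxxxx□xxxyxxyy
Step 13: δ(t1, □) = (t1, x, L) → [t1]□xxxxxxxxxxx□xxxyxxyy
Step 14: δ(t1, □) = (t1, x, L) → [t1]□xxxxxxxxxxxx□xxxyxxyy
Step 15: δ(t1, □) = (t1, x, L) → [t1]□xxxxxxxxxxxxx□xxxyxxyy
Step 16: δ(t1, □) = (t1, x, L) → [t1]□xxxxxxxxxxxxxx□xxxyxxyy
Step 17: δ(t1, □) = (t1, x, L) → [t1]□xxxxxxxxxxxxxxx□xxxyxxyy
Step 18: δ(t1, □) = (t1, x, L) → [t1]□xxxxxxxxxxxxxxxx□xxxyxxyy
Step 19: δ(t1, □) = (t1, x, L) → [t1]□xxxxxxxxxxxxxxxxx□xxxyxxyy
Step 20: δ(t1, □) = (t1, x, L) → [t1]□xxxxxxxxxxxxxxxxxx□xxxyxxyy

The machine has not reached a halting state after 20 steps.
The machine did not halt within the 20-step bound.

Answer: No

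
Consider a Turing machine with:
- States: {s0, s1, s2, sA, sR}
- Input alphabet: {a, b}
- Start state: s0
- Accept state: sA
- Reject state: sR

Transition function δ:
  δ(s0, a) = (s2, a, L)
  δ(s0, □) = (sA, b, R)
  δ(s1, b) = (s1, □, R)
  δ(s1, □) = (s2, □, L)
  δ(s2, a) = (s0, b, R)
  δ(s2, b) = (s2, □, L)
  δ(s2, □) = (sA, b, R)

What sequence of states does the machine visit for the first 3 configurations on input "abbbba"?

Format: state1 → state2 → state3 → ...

Execution trace:
Initial: [s0]abbbba
Step 1: δ(s0, a) = (s2, a, L) → [s2]□abbbba
Step 2: δ(s2, □) = (sA, b, R) → b[sA]abbbba

The machine reaches the accept state sA and halts.

State sequence: s0 → s2 → sA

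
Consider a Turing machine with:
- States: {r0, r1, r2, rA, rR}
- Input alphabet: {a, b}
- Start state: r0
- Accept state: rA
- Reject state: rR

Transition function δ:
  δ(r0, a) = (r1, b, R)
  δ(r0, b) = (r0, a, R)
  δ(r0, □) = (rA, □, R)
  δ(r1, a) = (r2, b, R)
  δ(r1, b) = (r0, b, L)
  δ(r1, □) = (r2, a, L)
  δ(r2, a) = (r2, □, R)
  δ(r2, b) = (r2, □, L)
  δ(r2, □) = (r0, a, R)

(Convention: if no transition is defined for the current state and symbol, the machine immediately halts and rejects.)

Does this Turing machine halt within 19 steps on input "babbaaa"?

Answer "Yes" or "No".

Execution trace:
Initial: [r0]babbaaa
Step 1: δ(r0, b) = (r0, a, R) → a[r0]abbaaa
Step 2: δ(r0, a) = (r1, b, R) → ab[r1]bbaaa
Step 3: δ(r1, b) = (r0, b, L) → a[r0]bbbaaa
Step 4: δ(r0, b) = (r0, a, R) → aa[r0]bbaaa
Step 5: δ(r0, b) = (r0, a, R) → aaa[r0]baaa
Step 6: δ(r0, b) = (r0, a, R) → aaaa[r0]aaa
Step 7: δ(r0, a) = (r1, b, R) → aaaab[r1]aa
Step 8: δ(r1, a) = (r2, b, R) → aaaabb[r2]a
Step 9: δ(r2, a) = (r2, □, R) → aaaabb□[r2]□
Step 10: δ(r2, □) = (r0, a, R) → aaaabb□a[r0]□
Step 11: δ(r0, □) = (rA, □, R) → aaaabb□a□[rA]□

The machine reaches the accept state rA and halts.
The machine halted after 11 steps (within the 19-step bound).

Answer: Yes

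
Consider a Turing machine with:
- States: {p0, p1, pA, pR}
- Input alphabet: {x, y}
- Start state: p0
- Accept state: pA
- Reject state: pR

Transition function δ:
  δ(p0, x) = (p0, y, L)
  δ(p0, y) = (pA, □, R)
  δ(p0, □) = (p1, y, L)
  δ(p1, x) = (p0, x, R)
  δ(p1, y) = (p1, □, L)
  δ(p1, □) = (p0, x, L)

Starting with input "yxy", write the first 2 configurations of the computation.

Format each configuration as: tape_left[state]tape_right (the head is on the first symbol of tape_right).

Transitions applied:
Step 1: δ(p0, y) = (pA, □, R)

The first 2 configurations are:
[p0]yxy ⊢ □[pA]xy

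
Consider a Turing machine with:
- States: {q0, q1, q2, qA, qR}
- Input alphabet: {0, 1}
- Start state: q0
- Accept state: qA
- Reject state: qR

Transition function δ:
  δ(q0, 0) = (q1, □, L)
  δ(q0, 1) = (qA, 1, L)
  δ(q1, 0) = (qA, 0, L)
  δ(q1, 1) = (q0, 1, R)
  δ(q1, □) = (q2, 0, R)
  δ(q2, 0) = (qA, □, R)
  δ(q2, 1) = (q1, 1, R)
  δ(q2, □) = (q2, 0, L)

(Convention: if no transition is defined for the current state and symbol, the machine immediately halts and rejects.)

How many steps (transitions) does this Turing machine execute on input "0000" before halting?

Execution trace:
Initial: [q0]0000
Step 1: δ(q0, 0) = (q1, □, L) → [q1]□□000
Step 2: δ(q1, □) = (q2, 0, R) → 0[q2]□000
Step 3: δ(q2, □) = (q2, 0, L) → [q2]00000
Step 4: δ(q2, 0) = (qA, □, R) → □[qA]0000

The machine reaches the accept state qA and halts.

The machine executed 4 steps before halting.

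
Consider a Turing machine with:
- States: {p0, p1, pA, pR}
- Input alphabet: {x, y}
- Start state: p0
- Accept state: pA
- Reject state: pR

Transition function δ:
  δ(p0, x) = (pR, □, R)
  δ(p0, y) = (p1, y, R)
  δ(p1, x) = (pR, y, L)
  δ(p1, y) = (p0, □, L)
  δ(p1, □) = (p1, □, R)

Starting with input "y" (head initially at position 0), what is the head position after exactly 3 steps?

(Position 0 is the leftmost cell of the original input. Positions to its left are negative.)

Execution trace (head position shown):
Step 0: [p0]y  (head at position 0)
Step 1: move right → y[p1]□  (head at position 1)
Step 2: move right → y□[p1]□  (head at position 2)
Step 3: move right → y□□[p1]□  (head at position 3)

After 3 steps, the head is at position 3.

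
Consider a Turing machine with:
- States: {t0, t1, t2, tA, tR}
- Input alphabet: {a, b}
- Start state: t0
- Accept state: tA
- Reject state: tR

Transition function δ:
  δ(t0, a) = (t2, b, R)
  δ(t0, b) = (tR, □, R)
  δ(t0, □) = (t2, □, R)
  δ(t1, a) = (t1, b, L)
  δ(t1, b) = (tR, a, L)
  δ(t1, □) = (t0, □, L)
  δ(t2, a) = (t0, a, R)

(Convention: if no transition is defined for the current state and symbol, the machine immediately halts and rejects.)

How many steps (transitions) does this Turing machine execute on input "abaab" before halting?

Execution trace:
Initial: [t0]abaab
Step 1: δ(t0, a) = (t2, b, R) → b[t2]baab

No transition is defined for δ(t2, b). By convention the machine halts and rejects.

The machine executed 1 step before halting.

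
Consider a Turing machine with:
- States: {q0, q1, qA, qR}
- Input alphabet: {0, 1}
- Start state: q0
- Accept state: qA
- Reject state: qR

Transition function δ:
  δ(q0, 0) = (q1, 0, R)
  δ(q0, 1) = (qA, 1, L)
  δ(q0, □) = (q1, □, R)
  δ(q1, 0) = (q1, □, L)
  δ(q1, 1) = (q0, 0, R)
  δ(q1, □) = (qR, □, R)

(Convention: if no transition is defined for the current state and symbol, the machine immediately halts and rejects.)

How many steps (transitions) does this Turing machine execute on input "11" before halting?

Execution trace:
Initial: [q0]11
Step 1: δ(q0, 1) = (qA, 1, L) → [qA]□11

The machine reaches the accept state qA and halts.

The machine executed 1 step before halting.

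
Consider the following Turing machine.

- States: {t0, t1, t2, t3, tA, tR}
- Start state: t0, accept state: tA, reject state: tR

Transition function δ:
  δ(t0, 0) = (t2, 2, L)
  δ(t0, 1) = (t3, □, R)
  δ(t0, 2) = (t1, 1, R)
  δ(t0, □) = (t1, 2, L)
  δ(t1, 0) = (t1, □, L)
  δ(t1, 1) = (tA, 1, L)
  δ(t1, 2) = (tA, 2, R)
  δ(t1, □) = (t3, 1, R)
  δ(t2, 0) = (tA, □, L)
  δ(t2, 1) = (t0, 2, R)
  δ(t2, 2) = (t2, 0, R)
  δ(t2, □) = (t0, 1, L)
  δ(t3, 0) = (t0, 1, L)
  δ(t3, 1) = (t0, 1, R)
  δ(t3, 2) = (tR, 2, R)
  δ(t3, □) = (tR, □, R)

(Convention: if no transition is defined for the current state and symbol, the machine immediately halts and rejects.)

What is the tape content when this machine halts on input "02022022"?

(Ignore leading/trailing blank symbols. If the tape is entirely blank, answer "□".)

Execution trace:
Initial: [t0]02022022
Step 1: δ(t0, 0) = (t2, 2, L) → [t2]□22022022
Step 2: δ(t2, □) = (t0, 1, L) → [t0]□122022022
Step 3: δ(t0, □) = (t1, 2, L) → [t1]□2122022022
Step 4: δ(t1, □) = (t3, 1, R) → 1[t3]2122022022
Step 5: δ(t3, 2) = (tR, 2, R) → 12[tR]122022022

The machine reaches the reject state tR and halts.

Final tape (ignoring leading/trailing blanks): 12122022022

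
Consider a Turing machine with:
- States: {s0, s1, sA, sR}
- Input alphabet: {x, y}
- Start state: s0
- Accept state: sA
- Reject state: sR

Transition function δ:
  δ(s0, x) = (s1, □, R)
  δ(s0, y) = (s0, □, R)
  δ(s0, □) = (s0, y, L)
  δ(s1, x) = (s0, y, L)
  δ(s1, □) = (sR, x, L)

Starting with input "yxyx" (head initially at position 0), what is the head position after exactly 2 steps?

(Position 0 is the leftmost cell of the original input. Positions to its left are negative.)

Execution trace (head position shown):
Step 0: [s0]yxyx  (head at position 0)
Step 1: move right → □[s0]xyx  (head at position 1)
Step 2: move right → □□[s1]yx  (head at position 2)

After 2 steps, the head is at position 2.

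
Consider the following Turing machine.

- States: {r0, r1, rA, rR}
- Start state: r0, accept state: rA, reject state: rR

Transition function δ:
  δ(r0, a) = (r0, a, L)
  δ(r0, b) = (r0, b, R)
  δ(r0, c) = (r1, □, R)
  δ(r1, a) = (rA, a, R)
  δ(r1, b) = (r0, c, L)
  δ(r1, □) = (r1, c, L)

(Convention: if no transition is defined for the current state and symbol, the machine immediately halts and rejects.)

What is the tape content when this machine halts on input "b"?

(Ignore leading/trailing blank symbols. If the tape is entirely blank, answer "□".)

Execution trace:
Initial: [r0]b
Step 1: δ(r0, b) = (r0, b, R) → b[r0]□

No transition is defined for δ(r0, □). By convention the machine halts and rejects.

Final tape (ignoring leading/trailing blanks): b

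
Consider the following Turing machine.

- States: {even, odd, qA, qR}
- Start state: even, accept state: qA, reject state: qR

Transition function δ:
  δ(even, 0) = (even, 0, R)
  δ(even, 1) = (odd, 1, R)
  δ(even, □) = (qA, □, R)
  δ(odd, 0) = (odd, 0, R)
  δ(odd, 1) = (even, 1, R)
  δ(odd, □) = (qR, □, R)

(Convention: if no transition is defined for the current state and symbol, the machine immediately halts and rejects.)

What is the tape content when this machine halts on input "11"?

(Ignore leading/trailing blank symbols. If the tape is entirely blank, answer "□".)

Execution trace:
Initial: [even]11
Step 1: δ(even, 1) = (odd, 1, R) → 1[odd]1
Step 2: δ(odd, 1) = (even, 1, R) → 11[even]□
Step 3: δ(even, □) = (qA, □, R) → 11□[qA]□

The machine reaches the accept state qA and halts.

Final tape (ignoring leading/trailing blanks): 11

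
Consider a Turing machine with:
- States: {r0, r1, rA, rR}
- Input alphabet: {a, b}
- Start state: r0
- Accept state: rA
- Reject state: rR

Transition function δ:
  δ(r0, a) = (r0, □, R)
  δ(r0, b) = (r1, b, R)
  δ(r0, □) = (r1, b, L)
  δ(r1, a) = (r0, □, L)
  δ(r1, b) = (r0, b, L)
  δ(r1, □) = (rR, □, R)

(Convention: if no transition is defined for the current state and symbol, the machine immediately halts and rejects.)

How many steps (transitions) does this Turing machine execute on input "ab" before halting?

Execution trace:
Initial: [r0]ab
Step 1: δ(r0, a) = (r0, □, R) → □[r0]b
Step 2: δ(r0, b) = (r1, b, R) → □b[r1]□
Step 3: δ(r1, □) = (rR, □, R) → □b□[rR]□

The machine reaches the reject state rR and halts.

The machine executed 3 steps before halting.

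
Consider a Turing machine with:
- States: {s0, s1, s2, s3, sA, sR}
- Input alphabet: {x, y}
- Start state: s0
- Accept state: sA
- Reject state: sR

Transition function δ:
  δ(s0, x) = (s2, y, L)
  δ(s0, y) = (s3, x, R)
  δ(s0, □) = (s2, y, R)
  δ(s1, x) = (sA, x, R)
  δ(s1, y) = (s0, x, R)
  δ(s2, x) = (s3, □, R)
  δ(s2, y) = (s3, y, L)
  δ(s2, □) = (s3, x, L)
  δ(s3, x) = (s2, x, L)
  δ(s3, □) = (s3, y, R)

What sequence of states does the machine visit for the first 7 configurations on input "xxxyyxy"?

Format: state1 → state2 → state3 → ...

Execution trace:
Initial: [s0]xxxyyxy
Step 1: δ(s0, x) = (s2, y, L) → [s2]□yxxyyxy
Step 2: δ(s2, □) = (s3, x, L) → [s3]□xyxxyyxy
Step 3: δ(s3, □) = (s3, y, R) → y[s3]xyxxyyxy
Step 4: δ(s3, x) = (s2, x, L) → [s2]yxyxxyyxy
Step 5: δ(s2, y) = (s3, y, L) → [s3]□yxyxxyyxy
Step 6: δ(s3, □) = (s3, y, R) → y[s3]yxyxxyyxy

No transition is defined for δ(s3, y). By convention the machine halts and rejects.

State sequence: s0 → s2 → s3 → s3 → s2 → s3 → s3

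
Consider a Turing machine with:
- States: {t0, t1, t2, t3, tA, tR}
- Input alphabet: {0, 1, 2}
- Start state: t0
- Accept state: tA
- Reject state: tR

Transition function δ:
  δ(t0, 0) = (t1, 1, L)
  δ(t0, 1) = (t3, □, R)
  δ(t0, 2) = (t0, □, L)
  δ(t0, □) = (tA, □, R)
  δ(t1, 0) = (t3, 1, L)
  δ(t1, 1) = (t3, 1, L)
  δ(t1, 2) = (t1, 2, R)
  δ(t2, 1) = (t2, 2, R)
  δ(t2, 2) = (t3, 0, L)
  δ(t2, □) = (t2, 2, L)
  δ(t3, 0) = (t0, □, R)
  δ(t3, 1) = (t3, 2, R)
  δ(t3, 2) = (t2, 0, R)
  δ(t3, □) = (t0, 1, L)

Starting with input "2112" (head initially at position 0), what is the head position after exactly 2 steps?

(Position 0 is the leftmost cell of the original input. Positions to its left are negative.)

Execution trace (head position shown):
Step 0: [t0]2112  (head at position 0)
Step 1: move left → [t0]□□112  (head at position -1)
Step 2: move right → □[tA]□112  (head at position 0)

After 2 steps, the head is at position 0.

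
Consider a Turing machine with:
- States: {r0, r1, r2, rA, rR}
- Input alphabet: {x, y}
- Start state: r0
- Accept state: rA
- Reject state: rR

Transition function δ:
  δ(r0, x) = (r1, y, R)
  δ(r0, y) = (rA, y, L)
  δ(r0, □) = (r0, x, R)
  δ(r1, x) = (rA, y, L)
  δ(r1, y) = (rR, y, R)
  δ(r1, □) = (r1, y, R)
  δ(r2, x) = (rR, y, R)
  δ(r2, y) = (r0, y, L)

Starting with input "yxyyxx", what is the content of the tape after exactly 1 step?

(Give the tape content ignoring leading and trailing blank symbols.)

Execution trace:
Initial: [r0]yxyyxx
Step 1: δ(r0, y) = (rA, y, L) → [rA]□yxyyxx

The machine reaches the accept state rA and halts.

After 1 step, the tape (ignoring leading/trailing blanks) is: yxyyxx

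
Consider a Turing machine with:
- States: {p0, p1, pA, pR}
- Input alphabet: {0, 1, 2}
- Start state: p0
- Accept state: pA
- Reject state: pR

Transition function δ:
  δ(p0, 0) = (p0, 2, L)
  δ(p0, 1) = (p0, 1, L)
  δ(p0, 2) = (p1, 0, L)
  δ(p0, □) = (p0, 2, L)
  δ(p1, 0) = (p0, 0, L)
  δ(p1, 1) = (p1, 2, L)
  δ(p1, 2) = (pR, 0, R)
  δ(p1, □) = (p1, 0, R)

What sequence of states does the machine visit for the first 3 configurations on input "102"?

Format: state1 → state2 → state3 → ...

Execution trace:
Initial: [p0]102
Step 1: δ(p0, 1) = (p0, 1, L) → [p0]□102
Step 2: δ(p0, □) = (p0, 2, L) → [p0]□2102

State sequence: p0 → p0 → p0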